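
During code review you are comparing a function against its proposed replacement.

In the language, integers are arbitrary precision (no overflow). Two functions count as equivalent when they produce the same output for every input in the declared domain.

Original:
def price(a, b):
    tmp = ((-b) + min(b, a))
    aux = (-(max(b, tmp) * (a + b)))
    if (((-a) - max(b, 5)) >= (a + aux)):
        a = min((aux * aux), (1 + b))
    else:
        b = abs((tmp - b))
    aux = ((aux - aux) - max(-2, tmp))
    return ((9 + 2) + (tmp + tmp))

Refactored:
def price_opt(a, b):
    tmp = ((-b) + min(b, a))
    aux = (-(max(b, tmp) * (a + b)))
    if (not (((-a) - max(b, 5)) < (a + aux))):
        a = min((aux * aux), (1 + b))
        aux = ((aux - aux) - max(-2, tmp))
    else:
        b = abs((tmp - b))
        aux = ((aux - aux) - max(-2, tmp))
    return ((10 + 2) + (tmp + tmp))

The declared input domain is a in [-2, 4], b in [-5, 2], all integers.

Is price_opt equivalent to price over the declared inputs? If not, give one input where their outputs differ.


a=-2, b=-5 yields 11 from price but 12 from price_opt.
verdict: not equivalent; witness: a=-2, b=-5


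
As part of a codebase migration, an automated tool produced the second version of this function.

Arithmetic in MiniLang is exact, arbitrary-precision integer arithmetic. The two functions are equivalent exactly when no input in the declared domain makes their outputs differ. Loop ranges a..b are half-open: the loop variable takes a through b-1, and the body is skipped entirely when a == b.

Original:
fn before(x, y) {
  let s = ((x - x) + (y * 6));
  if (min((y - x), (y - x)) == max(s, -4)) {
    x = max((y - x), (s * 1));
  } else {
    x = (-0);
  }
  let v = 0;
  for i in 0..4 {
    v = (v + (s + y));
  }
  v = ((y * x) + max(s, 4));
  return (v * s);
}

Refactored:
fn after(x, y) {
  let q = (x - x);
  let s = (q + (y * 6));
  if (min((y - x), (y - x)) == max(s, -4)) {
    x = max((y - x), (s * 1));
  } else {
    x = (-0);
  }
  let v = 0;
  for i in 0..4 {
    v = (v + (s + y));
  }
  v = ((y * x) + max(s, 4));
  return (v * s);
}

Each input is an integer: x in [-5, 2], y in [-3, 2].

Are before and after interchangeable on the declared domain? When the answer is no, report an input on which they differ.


Comparing the listings, the differences include: local variable names differ; statement counts differ.
One worked example (x=-5, y=-2) — before: s becomes -12; next (min((y - x), (y - x)) == max(s, -4)) evaluates to false; next x becomes 0; next v becomes 0; next at i=0:; next v becomes -14; next at i=1:; next v becomes -28; next at i=2:; next v becomes -42; next at i=3:; next v becomes -56; next v becomes 4; next final value -48; after: q becomes 0; next s becomes -12; next (min((y - x), (y - x)) == max(s, -4)) evaluates to false; next x becomes 0; next v becomes 0; next at i=0:; next v becomes -14; next at i=1:; next v becomes -28; next at i=2:; next v becomes -42; next at i=3:; next v becomes -56; next v becomes 4; next final value -48; agreement on -48.
An exhaustive pass over the 48 declared inputs shows identical outputs.
verdict: equivalent


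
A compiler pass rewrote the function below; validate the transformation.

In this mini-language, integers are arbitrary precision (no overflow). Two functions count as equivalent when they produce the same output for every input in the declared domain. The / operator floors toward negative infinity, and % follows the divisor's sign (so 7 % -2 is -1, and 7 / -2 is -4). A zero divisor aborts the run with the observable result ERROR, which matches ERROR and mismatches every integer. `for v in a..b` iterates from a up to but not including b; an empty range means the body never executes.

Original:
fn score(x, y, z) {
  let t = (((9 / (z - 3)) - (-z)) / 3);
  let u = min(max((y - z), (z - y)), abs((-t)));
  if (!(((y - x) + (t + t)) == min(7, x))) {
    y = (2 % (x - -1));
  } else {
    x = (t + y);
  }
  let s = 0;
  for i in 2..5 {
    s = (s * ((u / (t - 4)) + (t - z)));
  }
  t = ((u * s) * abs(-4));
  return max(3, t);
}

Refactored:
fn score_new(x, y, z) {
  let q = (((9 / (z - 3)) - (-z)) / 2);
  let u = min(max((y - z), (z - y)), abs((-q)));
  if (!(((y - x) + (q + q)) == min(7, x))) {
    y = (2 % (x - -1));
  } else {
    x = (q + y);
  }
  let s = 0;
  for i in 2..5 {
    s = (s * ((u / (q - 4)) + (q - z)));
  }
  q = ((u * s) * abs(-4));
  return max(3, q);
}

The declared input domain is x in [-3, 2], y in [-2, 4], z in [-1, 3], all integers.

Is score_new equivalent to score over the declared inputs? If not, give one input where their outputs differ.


There is a counterexample at x=-1, y=0, z=0: 3 on one side, ERROR on the other.
score: t becomes -1; next u becomes 0; next (!(((y - x) + (t + t)) == min(7, x))) evaluates to false; next x becomes -1; next s becomes 0; next at i=2:; next s becomes 0; next at i=3:; next s becomes 0; next at i=4:; next s becomes 0; next t becomes 0; next final value 3
score_new: q becomes -2; next u becomes 0; next (!(((y - x) + (q + q)) == min(7, x))) evaluates to true; next hits division by zero so the output is ERROR
verdict: not equivalent; witness: x=-1, y=0, z=0


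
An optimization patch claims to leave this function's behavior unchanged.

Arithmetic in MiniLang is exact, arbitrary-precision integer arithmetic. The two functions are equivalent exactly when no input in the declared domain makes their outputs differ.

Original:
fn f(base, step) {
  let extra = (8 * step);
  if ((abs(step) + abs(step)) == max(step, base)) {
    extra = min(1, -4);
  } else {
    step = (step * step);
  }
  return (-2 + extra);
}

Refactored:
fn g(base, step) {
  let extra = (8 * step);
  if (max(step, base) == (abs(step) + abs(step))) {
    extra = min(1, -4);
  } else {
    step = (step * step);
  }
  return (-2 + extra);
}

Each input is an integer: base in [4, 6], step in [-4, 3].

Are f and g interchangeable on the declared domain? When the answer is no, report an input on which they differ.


Comparing the listings, the differences include: same computation, different form.
As a probe, take base=4, step=-2: f runs extra=-16, then ((abs(step) + abs(step)) == max(step, base)) is true, then extra=-4, then returns -6; g runs extra=-16, then (max(step, base) == (abs(step) + abs(step))) is true, then extra=-4, then returns -6; both end at -6.
Sweeping the whole domain (24 inputs) finds no disagreement.
verdict: equivalent


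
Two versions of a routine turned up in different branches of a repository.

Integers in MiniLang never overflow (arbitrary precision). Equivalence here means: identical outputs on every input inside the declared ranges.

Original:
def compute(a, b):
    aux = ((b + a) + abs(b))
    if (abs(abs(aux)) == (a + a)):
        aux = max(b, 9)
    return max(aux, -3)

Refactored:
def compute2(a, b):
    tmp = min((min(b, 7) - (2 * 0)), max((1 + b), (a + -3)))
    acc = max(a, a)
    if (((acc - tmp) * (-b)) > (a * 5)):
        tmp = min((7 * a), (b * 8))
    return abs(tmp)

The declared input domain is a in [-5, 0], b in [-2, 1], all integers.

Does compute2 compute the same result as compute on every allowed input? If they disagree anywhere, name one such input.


Take a=-5, b=-2.
compute: aux=-5, then (abs(abs(aux)) == (a + a)) is false, then returns -3
compute2: tmp=-2, then acc=-5, then (((acc - tmp) * (-b)) > (a * 5)) is true, then tmp=-35, then returns 35
-3 != 35, so the rewrite changes behavior.
verdict: not equivalent; witness: a=-5, b=-2


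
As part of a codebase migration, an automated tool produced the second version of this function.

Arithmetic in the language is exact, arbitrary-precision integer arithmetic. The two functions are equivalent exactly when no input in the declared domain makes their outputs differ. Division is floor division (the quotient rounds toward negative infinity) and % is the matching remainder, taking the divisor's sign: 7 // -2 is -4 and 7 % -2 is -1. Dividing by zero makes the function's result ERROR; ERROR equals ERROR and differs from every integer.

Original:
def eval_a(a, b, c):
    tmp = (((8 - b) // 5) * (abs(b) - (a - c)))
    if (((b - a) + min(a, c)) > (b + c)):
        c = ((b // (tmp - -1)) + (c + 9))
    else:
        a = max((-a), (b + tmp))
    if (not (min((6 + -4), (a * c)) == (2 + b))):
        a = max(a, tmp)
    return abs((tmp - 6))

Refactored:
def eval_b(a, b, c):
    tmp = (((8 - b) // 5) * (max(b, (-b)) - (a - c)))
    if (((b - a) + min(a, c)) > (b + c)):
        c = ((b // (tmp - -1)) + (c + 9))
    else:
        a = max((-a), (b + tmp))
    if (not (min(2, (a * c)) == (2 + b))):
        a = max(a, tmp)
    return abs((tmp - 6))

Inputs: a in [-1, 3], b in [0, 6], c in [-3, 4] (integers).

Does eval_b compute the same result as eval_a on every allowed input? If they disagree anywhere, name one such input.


The two are interchangeable: arithmetic usage differs; and constant usage differs; and min/max/abs usage differs, and every declared input agrees.
Spot check at a=3, b=3, c=-3 — eval_a: tmp=-3, then (((b - a) + min(a, c)) > (b + c)) is false, then a=0, then (not (min((6 + -4), (a * c)) == (2 + b))) is true, then a=0, then returns 9. eval_b: tmp=-3, then (((b - a) + min(a, c)) > (b + c)) is false, then a=0, then (not (min(2, (a * c)) == (2 + b))) is true, then a=0, then returns 9. Both give 9.
Every one of the 280 inputs gives matching results.
verdict: equivalent


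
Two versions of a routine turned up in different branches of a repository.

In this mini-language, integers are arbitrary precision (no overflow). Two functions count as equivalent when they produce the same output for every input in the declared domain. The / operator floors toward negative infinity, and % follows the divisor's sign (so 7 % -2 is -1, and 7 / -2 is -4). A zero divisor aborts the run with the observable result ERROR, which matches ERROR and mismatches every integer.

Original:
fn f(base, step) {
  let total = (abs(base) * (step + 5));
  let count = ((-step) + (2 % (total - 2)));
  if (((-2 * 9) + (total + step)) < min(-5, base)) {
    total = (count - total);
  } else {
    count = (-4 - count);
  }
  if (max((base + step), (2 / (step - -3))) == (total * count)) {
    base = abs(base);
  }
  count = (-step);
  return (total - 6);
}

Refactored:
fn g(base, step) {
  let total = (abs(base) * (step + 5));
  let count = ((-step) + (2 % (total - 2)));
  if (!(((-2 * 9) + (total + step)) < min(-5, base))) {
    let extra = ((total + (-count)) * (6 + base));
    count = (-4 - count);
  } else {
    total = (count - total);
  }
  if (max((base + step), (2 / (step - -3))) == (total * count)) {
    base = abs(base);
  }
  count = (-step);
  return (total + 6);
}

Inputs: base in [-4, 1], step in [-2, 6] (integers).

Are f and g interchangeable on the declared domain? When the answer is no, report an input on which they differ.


There is a counterexample at base=-4, step=-2: -14 on one side, -2 on the other.
f: total becomes 12; next count becomes 4; next (((-2 * 9) + (total + step)) < min(-5, base)) evaluates to true; next total becomes -8; next (max((base + step), (2 / (step - -3))) == (total * count)) evaluates to false; next count becomes 2; next final value -14
g: total becomes 12; next count becomes 4; next (!(((-2 * 9) + (total + step)) < min(-5, base))) evaluates to false; next total becomes -8; next (max((base + step), (2 / (step - -3))) == (total * count)) evaluates to false; next count becomes 2; next final value -2
verdict: not equivalent; witness: base=-4, step=-2


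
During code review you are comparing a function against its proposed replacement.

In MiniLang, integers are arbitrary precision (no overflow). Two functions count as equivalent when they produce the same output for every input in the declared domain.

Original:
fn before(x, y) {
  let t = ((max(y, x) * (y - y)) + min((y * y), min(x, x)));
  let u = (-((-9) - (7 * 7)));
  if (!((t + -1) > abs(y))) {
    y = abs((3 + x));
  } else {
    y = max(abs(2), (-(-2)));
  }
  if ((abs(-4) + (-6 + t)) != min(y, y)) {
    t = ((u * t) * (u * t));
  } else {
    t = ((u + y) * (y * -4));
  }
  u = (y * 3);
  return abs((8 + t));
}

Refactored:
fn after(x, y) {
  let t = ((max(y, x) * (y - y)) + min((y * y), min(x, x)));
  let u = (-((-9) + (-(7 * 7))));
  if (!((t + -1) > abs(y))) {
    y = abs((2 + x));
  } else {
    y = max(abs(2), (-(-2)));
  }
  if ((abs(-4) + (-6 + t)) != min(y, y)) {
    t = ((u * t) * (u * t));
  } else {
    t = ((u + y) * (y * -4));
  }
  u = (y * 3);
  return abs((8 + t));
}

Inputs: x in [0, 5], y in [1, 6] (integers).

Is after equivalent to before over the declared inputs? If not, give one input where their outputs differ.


The suspicious edit (`3` became `2`) never changes the result for any input inside the declared domain; all 36 inputs agree.
verdict: equivalent


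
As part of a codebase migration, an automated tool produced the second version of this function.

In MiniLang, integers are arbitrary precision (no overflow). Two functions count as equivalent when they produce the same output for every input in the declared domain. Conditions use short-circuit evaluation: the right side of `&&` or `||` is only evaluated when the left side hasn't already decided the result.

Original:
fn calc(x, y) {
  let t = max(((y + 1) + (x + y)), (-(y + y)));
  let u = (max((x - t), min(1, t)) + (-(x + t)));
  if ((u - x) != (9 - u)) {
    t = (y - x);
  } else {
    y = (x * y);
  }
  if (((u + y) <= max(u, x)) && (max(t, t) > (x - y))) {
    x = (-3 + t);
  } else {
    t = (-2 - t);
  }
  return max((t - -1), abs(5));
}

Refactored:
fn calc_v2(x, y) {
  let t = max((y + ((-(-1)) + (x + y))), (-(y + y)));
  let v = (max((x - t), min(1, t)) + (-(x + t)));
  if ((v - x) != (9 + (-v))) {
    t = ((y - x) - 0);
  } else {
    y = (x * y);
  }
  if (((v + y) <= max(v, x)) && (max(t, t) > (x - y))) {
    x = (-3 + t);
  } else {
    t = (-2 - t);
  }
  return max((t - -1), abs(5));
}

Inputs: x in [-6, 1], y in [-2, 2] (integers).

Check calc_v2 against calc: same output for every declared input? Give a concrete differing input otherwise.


This is a faithful refactor — arithmetic usage differs; constant usage differs; local variable names differ, but the computed results match everywhere.
One worked example (x=1, y=-2) — calc: t = 4; u = -4; ((u - x) != (9 - u)) -> true; t = -3; (((u + y) <= max(u, x)) && (max(t, t) > (x - y))) -> false; t = 1; return 5; calc_v2: t = 4; v = -4; ((v - x) != (9 + (-v))) -> true; t = -3; (((v + y) <= max(v, x)) && (max(t, t) > (x - y))) -> false; t = 1; return 5; agreement on 5.
Sweeping the whole domain (40 inputs) finds no disagreement.
verdict: equivalent


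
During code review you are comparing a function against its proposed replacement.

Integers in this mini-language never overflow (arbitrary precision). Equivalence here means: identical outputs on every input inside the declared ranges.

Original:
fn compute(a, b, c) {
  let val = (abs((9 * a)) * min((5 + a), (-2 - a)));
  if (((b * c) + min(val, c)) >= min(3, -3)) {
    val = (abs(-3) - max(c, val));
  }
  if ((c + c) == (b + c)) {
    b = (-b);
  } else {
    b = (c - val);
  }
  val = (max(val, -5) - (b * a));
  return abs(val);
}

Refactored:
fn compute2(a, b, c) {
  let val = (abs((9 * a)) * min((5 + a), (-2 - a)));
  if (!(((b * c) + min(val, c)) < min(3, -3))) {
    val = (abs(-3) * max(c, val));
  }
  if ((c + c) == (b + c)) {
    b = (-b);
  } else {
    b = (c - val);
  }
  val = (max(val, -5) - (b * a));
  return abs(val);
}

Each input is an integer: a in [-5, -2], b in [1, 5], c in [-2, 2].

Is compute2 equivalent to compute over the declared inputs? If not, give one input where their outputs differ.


Consider the input a=-5, b=1, c=-1.
compute: val = 0; (((b * c) + min(val, c)) >= min(3, -3)) -> true; val = 3; ((c + c) == (b + c)) -> false; b = -4; val = -17; return 17
compute2: val = 0; (!(((b * c) + min(val, c)) < min(3, -3))) -> true; val = 0; ((c + c) == (b + c)) -> false; b = -1; val = -5; return 5
17 against 5: the behavior changed.
verdict: not equivalent; witness: a=-5, b=1, c=-1


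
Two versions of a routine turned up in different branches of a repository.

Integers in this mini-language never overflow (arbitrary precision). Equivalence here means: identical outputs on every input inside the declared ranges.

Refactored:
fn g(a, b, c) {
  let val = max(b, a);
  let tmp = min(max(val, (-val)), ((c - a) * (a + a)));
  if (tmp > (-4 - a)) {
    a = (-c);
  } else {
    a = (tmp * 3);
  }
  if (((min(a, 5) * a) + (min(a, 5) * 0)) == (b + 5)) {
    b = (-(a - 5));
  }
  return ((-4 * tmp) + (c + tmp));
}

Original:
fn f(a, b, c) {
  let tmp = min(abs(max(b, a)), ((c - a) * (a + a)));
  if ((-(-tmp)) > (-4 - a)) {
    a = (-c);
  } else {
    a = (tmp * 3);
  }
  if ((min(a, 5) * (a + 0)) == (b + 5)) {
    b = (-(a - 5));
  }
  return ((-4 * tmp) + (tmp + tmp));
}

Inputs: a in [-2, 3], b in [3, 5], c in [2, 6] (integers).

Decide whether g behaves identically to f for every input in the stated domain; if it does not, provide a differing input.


Not equivalent: a=-2, b=3, c=2 separates them (32 vs 50).
f: tmp := -16 | ((-(-tmp)) > (-4 - a)): false | a := -48 | ((min(a, 5) * (a + 0)) == (b + 5)): false | result 32
g: val := 3 | tmp := -16 | (tmp > (-4 - a)): false | a := -48 | (((min(a, 5) * a) + (min(a, 5) * 0)) == (b + 5)): false | result 50
verdict: not equivalent; witness: a=-2, b=3, c=2


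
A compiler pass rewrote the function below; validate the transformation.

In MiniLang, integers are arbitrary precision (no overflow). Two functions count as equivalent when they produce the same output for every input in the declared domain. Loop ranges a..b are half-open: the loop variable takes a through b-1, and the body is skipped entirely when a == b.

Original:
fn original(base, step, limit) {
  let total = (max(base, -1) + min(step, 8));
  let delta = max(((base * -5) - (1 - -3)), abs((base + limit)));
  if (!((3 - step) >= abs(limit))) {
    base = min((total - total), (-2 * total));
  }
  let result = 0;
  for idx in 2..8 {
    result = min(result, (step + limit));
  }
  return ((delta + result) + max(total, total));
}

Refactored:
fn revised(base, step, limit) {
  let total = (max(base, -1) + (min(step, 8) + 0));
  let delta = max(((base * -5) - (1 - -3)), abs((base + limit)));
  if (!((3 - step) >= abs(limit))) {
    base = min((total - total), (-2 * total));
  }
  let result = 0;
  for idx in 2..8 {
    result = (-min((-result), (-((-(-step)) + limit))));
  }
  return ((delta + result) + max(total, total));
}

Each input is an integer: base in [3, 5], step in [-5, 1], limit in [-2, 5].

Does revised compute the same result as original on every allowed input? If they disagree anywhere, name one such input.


Input base=3, step=-5, limit=-2: -8 from original versus -1 from revised.
verdict: not equivalent; witness: base=3, step=-5, limit=-2


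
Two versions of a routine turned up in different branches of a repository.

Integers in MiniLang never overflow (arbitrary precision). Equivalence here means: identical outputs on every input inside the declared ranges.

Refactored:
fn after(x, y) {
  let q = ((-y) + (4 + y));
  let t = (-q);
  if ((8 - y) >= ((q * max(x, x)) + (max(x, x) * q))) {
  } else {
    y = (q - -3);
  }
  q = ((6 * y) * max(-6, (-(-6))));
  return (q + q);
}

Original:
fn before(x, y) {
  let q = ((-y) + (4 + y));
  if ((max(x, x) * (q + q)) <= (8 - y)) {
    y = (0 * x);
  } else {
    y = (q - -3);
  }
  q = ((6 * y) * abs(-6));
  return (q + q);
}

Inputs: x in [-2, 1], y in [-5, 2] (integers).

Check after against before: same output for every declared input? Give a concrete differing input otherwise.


x=-2, y=-5 yields 0 from before but -360 from after.
verdict: not equivalent; witness: x=-2, y=-5


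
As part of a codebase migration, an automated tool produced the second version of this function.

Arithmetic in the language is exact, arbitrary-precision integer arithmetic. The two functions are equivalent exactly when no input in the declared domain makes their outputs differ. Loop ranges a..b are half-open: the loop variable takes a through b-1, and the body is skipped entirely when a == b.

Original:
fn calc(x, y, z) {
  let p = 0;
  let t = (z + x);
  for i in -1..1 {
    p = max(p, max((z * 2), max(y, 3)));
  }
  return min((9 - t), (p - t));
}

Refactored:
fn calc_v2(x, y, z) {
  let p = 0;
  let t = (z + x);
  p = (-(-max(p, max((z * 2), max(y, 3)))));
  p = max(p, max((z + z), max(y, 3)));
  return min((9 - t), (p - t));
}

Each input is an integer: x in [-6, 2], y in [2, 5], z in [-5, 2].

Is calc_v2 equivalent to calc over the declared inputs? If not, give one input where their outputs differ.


The two versions differ — the changes include constant usage differs, min/max/abs usage differs, loop structure differs, arithmetic usage differs, local variable names differ.
Spot check at x=-1, y=4, z=-1 — calc: p becomes 0; next t becomes -2; next at i=-1:; next p becomes 4; next at i=0:; next p becomes 4; next final value 6. calc_v2: p becomes 0; next t becomes -2; next p becomes 4; next p becomes 4; next final value 6. Both give 6.
Every one of the 288 inputs gives matching results.
verdict: equivalent


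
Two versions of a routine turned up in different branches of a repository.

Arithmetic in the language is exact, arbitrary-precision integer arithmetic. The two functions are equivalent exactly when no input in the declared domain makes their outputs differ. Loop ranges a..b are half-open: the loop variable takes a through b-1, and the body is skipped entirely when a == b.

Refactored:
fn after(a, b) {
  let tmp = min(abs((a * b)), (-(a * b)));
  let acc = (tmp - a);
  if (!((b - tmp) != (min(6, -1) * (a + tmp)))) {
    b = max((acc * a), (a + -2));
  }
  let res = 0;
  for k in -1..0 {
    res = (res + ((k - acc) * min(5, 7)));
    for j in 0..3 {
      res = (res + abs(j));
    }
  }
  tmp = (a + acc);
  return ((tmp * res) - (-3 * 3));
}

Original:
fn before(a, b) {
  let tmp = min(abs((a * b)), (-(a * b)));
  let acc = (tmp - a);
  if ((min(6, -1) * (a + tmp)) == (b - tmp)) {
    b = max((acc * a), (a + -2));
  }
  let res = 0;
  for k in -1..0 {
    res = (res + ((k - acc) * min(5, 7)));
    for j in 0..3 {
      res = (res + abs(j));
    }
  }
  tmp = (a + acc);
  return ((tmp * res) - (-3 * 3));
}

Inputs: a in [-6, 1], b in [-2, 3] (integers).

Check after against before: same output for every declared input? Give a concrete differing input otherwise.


The two are interchangeable: comparison usage differs; boolean connective usage differs, and every declared input agrees.
One worked example (a=0, b=-1) — before: tmp = 0; acc = 0; ((min(6, -1) * (a + tmp)) == (b - tmp)) -> false; res = 0; [k=-1]; res = -5; [j=0]; res = -5; [j=1]; res = -4; [j=2]; res = -2; tmp = 0; return 9; after: tmp = 0; acc = 0; (!((b - tmp) != (min(6, -1) * (a + tmp)))) -> false; res = 0; [k=-1]; res = -5; [j=0]; res = -5; [j=1]; res = -4; [j=2]; res = -2; tmp = 0; return 9; agreement on 9.
Every one of the 48 inputs gives matching results.
verdict: equivalent


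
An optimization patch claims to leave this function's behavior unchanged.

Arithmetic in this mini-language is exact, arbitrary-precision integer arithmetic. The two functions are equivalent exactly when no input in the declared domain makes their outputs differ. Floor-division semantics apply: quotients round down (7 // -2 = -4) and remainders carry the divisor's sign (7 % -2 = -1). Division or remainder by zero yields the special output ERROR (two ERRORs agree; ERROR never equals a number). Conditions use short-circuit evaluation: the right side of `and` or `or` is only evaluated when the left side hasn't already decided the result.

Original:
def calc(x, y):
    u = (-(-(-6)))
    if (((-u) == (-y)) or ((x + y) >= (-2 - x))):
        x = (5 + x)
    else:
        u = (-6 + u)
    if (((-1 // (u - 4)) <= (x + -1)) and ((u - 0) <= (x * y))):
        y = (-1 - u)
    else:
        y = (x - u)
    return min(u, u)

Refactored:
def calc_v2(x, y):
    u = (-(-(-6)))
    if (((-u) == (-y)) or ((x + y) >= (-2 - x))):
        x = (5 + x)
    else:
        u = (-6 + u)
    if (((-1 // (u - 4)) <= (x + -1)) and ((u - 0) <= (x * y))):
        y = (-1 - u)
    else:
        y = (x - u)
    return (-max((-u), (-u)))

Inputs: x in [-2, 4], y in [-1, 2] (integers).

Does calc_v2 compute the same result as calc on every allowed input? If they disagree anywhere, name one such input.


Side by side, the visible changes include: min/max/abs usage differs.
As a probe, take x=1, y=0: calc runs u = -6; (((-u) == (-y)) or ((x + y) >= (-2 - x))) -> true; x = 6; (((-1 // (u - 4)) <= (x + -1)) and ((u - 0) <= (x * y))) -> true; y = 5; return -6; calc_v2 runs u = -6; (((-u) == (-y)) or ((x + y) >= (-2 - x))) -> true; x = 6; (((-1 // (u - 4)) <= (x + -1)) and ((u - 0) <= (x * y))) -> true; y = 5; return -6; both end at -6.
An exhaustive pass over the 28 declared inputs shows identical outputs.
verdict: equivalent


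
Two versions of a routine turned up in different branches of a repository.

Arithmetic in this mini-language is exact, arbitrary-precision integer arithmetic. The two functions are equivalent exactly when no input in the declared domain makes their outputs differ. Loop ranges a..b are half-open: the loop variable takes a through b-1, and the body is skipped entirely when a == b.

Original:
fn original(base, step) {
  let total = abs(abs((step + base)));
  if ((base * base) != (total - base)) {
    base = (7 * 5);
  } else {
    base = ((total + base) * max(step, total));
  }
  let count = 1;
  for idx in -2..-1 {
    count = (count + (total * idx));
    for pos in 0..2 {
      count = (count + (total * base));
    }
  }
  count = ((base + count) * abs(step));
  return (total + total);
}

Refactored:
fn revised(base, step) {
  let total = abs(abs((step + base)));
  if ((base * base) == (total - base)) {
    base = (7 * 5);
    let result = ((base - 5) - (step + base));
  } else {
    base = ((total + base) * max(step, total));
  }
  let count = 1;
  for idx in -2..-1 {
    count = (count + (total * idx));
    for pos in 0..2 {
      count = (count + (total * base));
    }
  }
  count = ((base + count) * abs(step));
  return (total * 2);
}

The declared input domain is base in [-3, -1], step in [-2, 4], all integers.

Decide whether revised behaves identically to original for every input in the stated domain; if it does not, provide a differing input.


Equivalent. The suspicious edit (`((base * base) != (total - base))` became `((base * base) == (total - base))`) never changes the result for any input inside the declared domain.
Checked all 21 inputs in the declared domain: the outputs agree on every one.
Spot check at base=-3, step=1 — original: total=2, then ((base * base) != (total - base)) is true, then base=35, then count=1, then (idx=-2), then count=-3, then (pos=0), then count=67, then (pos=1), then count=137, then count=172, then returns 4. revised: total=2, then ((base * base) == (total - base)) is false, then base=-2, then count=1, then (idx=-2), then count=-3, then (pos=0), then count=-7, then (pos=1), then count=-11, then count=-13, then returns 4. Both give 4.
verdict: equivalent


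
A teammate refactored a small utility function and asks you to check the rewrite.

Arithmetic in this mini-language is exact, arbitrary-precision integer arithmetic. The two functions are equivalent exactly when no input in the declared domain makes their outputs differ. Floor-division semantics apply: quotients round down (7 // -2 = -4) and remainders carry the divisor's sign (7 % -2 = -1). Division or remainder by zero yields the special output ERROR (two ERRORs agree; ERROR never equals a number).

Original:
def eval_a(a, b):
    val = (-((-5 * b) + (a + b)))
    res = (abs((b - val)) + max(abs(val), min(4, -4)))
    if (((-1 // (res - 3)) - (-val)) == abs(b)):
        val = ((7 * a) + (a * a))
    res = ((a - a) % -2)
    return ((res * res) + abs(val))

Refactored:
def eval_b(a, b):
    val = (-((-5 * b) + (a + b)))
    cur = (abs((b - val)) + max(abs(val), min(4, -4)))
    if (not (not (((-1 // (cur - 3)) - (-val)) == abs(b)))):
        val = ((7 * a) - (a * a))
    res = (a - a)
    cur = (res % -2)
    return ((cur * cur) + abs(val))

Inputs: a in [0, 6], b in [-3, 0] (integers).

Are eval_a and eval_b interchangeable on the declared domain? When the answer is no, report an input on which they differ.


Consider the input a=1, b=0.
eval_a: val = -1; res = 2; (((-1 // (res - 3)) - (-val)) == abs(b)) -> true; val = 8; res = 0; return 8
eval_b: val = -1; cur = 2; (not (not (((-1 // (cur - 3)) - (-val)) == abs(b)))) -> true; val = 6; res = 0; cur = 0; return 6
8 vs 6 — the two versions disagree here.
verdict: not equivalent; witness: a=1, b=0


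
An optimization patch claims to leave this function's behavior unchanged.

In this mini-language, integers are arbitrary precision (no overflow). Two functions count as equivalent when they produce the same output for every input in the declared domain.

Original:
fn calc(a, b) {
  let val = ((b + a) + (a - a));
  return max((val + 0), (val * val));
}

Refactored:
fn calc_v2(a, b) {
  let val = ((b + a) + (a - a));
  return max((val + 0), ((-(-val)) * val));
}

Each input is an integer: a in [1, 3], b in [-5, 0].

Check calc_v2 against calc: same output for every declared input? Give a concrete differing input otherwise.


Although same computation, different form, 18/18 inputs agree.
verdict: equivalent


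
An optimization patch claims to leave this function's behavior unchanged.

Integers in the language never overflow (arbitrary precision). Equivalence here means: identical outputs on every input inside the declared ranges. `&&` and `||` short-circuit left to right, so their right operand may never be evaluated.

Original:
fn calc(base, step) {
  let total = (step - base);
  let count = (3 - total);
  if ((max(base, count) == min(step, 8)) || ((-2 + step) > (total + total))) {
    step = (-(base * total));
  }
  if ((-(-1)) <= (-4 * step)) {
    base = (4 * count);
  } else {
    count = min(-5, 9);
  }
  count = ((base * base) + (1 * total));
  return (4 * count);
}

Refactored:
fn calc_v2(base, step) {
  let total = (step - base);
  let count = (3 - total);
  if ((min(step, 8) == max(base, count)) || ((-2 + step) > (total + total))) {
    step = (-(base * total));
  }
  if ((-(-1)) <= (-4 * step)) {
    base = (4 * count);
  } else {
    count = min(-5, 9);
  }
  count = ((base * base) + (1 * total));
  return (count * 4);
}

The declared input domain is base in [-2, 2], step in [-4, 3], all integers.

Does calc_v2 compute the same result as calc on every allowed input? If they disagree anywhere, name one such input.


Although same computation, different form, 40/40 inputs agree.
verdict: equivalent


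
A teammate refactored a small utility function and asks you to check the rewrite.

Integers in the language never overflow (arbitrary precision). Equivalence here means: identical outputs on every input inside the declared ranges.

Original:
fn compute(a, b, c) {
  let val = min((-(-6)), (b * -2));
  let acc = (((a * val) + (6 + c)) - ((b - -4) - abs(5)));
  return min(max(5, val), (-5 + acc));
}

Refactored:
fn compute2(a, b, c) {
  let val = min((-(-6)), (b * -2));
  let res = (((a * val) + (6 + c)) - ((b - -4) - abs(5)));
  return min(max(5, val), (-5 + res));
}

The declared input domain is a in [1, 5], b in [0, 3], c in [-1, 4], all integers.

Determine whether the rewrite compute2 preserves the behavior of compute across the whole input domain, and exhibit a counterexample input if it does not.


This is a faithful refactor — local variable names differ, but the computed results match everywhere.
One worked example (a=2, b=0, c=2) — compute: val becomes 0; next acc becomes 9; next final value 4; compute2: val becomes 0; next res becomes 9; next final value 4; agreement on 4.
An exhaustive pass over the 120 declared inputs shows identical outputs.
verdict: equivalent


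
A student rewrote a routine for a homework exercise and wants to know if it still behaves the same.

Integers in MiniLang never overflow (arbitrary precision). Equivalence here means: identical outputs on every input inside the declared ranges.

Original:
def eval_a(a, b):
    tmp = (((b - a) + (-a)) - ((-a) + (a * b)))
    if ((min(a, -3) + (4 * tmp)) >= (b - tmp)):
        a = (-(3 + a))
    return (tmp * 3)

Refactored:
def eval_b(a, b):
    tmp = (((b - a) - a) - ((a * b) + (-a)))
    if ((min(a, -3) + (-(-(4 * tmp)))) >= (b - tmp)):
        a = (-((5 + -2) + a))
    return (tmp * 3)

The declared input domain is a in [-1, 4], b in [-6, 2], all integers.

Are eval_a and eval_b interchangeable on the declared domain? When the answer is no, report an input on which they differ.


Equivalent — the differences include arithmetic usage differs; and constant usage differs, yet no declared input distinguishes the two.
As a probe, take a=0, b=-1: eval_a runs tmp becomes -1; next ((min(a, -3) + (4 * tmp)) >= (b - tmp)) evaluates to false; next final value -3; eval_b runs tmp becomes -1; next ((min(a, -3) + (-(-(4 * tmp)))) >= (b - tmp)) evaluates to false; next final value -3; both end at -3.
Sweeping the whole domain (54 inputs) finds no disagreement.
verdict: equivalent


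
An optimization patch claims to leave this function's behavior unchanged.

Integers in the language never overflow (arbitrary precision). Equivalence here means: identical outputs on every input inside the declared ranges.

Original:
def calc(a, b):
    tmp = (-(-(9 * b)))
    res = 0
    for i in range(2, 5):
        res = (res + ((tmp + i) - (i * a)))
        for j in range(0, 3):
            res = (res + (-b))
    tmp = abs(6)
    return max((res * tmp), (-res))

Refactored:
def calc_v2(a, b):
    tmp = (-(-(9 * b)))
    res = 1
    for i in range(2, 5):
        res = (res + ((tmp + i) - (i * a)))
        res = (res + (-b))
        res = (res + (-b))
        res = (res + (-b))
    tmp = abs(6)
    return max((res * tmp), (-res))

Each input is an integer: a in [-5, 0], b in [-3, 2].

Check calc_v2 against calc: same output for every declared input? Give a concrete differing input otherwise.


There is a counterexample at a=-5, b=-3: 0 on one side, 6 on the other.
calc: tmp := -27 | res := 0 | iter i=2: | res := -15 | iter j=0: | res := -12 | iter j=1: | res := -9 | iter j=2: | res := -6 | iter i=3: | res := -15 | iter j=0: | res := -12 | iter j=1: | res := -9 | iter j=2: | res := -6 | iter i=4: | res := -9 | iter j=0: | res := -6 | iter j=1: | res := -3 | iter j=2: | res := 0 | tmp := 6 | result 0
calc_v2: tmp := -27 | res := 1 | iter i=2: | res := -14 | res := -11 | res := -8 | res := -5 | iter i=3: | res := -14 | res := -11 | res := -8 | res := -5 | iter i=4: | res := -8 | res := -5 | res := -2 | res := 1 | tmp := 6 | result 6
verdict: not equivalent; witness: a=-5, b=-3


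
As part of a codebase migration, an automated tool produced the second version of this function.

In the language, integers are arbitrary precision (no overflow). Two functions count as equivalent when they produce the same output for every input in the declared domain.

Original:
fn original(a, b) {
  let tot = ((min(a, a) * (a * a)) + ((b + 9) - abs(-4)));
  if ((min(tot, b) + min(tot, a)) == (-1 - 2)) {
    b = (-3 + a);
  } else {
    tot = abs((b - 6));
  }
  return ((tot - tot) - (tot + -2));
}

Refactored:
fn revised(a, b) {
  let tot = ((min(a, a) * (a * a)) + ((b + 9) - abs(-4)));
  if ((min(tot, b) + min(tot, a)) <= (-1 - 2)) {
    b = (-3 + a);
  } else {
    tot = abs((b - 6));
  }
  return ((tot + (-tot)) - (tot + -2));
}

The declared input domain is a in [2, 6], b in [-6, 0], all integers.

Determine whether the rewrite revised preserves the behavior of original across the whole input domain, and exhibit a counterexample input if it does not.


Consider the input a=2, b=-6.
original: tot = 7; ((min(tot, b) + min(tot, a)) == (-1 - 2)) -> false; tot = 12; return -10
revised: tot = 7; ((min(tot, b) + min(tot, a)) <= (-1 - 2)) -> true; b = -1; return -5
-10 vs -5 — the two versions disagree here.
verdict: not equivalent; witness: a=2, b=-6


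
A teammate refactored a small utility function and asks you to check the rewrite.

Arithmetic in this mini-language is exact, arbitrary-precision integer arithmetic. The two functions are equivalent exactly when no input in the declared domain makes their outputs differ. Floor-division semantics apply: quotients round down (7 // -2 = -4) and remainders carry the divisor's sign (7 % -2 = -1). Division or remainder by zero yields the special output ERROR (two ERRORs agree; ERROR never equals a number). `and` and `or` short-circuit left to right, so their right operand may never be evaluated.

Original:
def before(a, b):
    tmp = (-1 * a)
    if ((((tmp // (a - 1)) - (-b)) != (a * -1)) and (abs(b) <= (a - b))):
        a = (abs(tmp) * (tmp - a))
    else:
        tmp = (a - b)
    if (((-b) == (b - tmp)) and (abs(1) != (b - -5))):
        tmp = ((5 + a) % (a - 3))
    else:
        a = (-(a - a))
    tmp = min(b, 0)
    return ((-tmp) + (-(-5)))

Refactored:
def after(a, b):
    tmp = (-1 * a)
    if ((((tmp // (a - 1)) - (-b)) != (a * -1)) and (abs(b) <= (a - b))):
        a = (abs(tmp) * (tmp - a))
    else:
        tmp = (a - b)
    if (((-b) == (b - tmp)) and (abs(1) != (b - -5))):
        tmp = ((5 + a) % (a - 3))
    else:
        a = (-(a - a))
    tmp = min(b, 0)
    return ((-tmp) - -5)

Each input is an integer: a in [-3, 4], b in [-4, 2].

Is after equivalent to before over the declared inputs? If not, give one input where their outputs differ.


The two are interchangeable: arithmetic usage differs, and every declared input agrees.
Tracing a=-2, b=-1: before: tmp becomes 2; next ((((tmp // (a - 1)) - (-b)) != (a * -1)) and (abs(b) <= (a - b))) evaluates to false; next tmp becomes -1; next (((-b) == (b - tmp)) and (abs(1) != (b - -5))) evaluates to false; next a becomes 0; next tmp becomes -1; next final value 6 | after: tmp becomes 2; next ((((tmp // (a - 1)) - (-b)) != (a * -1)) and (abs(b) <= (a - b))) evaluates to false; next tmp becomes -1; next (((-b) == (b - tmp)) and (abs(1) != (b - -5))) evaluates to false; next a becomes 0; next tmp becomes -1; next final value 6 — matching result 6.
Every one of the 56 inputs gives matching results.
verdict: equivalent


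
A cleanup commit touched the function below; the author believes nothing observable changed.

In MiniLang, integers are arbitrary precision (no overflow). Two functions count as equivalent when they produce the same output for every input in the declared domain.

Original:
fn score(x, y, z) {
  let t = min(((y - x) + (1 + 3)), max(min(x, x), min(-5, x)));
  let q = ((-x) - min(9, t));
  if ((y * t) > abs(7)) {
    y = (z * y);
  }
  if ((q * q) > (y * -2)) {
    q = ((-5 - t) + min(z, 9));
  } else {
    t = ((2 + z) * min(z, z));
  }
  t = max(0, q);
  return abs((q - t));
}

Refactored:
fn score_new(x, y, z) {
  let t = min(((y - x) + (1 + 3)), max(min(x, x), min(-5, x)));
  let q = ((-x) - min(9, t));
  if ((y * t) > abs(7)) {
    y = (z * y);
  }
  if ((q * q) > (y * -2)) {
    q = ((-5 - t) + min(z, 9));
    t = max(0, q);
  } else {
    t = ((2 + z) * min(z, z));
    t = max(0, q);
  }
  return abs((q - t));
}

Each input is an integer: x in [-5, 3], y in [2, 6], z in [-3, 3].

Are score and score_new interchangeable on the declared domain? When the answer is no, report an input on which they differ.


The two versions differ — the changes include min/max/abs usage differs, and constant usage differs, and statement counts differ.
As a probe, take x=-2, y=3, z=-1: score runs t := -2 | q := 4 | ((y * t) > abs(7)): false | ((q * q) > (y * -2)): true | q := -4 | t := 0 | result 4; score_new runs t := -2 | q := 4 | ((y * t) > abs(7)): false | ((q * q) > (y * -2)): true | q := -4 | t := 0 | result 4; both end at 4.
An exhaustive pass over the 315 declared inputs shows identical outputs.
verdict: equivalent


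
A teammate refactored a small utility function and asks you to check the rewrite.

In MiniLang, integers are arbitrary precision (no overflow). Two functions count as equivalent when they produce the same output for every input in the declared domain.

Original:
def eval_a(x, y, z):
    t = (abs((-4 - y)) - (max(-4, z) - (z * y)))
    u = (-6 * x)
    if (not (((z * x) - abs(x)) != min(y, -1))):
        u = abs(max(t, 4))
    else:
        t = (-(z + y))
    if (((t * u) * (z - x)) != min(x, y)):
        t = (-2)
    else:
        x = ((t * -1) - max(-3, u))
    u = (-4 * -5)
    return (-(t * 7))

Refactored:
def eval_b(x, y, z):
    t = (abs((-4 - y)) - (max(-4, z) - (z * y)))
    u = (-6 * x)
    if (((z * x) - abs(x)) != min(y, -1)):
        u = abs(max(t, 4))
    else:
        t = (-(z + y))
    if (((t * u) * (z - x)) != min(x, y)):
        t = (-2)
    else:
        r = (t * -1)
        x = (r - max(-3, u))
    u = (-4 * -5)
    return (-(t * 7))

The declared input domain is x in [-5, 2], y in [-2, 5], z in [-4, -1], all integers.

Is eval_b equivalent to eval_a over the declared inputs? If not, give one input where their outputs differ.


Try x=-4, y=4, z=-3.
eval_a: t = -1; u = 24; (not (((z * x) - abs(x)) != min(y, -1))) -> false; t = -1; (((t * u) * (z - x)) != min(x, y)) -> true; t = -2; u = 20; return 14
eval_b: t = -1; u = 24; (((z * x) - abs(x)) != min(y, -1)) -> true; u = 4; (((t * u) * (z - x)) != min(x, y)) -> false; r = 1; x = -3; u = 20; return 7
14 vs 7 — the two versions disagree here.
verdict: not equivalent; witness: x=-4, y=4, z=-3
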